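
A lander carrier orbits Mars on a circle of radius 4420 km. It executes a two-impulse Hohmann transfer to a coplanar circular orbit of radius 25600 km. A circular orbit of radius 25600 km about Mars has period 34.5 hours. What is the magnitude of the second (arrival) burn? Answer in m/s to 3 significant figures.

From Kepler's third law T² = 4π²r³/μ at r = 25600 km, T = 34.5 hours = 34.5 × 3600 s = 1.242×10^5 s: μ = 4π²r³/T² = 42937.5 km³/s².
Semi-major axis of the transfer orbit: a_t = (4420 + 25600)/2 = 15010 km.
Circular speed at r = 25600 km: v_c = √(μ/r) = 1.2951 km/s.
Transfer-orbit speed at the same r (vis-viva, a = a_t): v_t = √[μ(2/r − 1/a_t)] = 0.70278 km/s.
Δv₂ = |v_t − v_c| = |0.70278 − 1.2951| = 0.5923 km/s.

Δv₂ = 592 m/s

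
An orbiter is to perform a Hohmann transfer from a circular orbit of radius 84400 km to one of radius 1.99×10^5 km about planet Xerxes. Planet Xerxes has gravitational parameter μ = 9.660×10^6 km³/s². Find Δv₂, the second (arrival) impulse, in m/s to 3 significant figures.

Transfer-ellipse semi-major axis a_t = (r₁ + r₂)/2 = (84400 + 1.990×10^5)/2 = 1.417×10^5 km.
Circular speed at r = 1.990×10^5 km: v_c = √(μ/r) = 6.967 km/s.
Vis-viva on the transfer ellipse at r = 1.990×10^5 km gives v_t = √[μ(2/r − 1/a_t)] = 5.377 km/s.
Δv₂ = |v_t − v_c| = |5.377 − 6.967| = 1.590 km/s.

Δv₂ = 1590 m/s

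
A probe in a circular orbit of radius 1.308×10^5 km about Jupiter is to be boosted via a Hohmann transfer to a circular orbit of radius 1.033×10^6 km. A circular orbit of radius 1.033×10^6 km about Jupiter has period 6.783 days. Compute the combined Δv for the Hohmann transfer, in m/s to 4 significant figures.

From Kepler's third law T² = 4π²r³/μ at r = 1.033×10^6 km, T = 6.783 days = 6.783 × 86400 s = 5.860512×10^5 s: μ = 4π²r³/T² = 1.26704×10^8 km³/s².
Transfer-ellipse semi-major axis a_t = (r₁ + r₂)/2 = (1.308×10^5 + 1.033×10^6)/2 = 5.819×10^5 km.
At r₁ the circular-orbit speed is v₁ = √(μ/r₁) = 31.1237 km/s.
Transfer-orbit speed at r₁ (vis-viva equation): v_p = √[μ(2/r₁ − 1/a_t)] = 41.4684 km/s.
First burn Δv₁ = |v_p − v₁| = 10.345 km/s.
At r₂, v₂ = √(μ/r₂) = 11.075 km/s.
Transfer-orbit speed at r₂: v_a = √[μ(2/r₂ − 1/a_t)] = 5.2508 km/s.
Second burn Δv₂ = |v₂ − v_a| = 5.8242 km/s.
Total Δv = Δv₁ + Δv₂ = 16.17 km/s.

Δv = 16170 m/s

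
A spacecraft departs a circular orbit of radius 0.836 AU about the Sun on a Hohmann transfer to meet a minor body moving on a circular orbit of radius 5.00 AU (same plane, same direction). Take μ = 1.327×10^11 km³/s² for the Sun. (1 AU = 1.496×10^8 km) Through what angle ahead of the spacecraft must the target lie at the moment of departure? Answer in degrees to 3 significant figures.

In km: r₁ = 0.836 × 1.496×10^8 = 1.250656×10^8 km; r₂ = 5.00 × 1.496×10^8 = 7.480×10^8 km.
The Hohmann ellipse has a_t = (r₁ + r₂)/2 = 4.365328×10^8 km.
Transfer time t = π√(a_t³/μ) = 7.865743×10^7 s.
Target angular speed ω₂ = √(μ/r₂³) = 1.780668×10^-8 rad/s.
Angle swept by the target during transfer: ω₂·t = 1.400628 rad = 80.2501°.
The spacecraft traverses 180° on the transfer ellipse, so the target must lead by 180° − 80.2501° = 99.7°.

φ = 99.7°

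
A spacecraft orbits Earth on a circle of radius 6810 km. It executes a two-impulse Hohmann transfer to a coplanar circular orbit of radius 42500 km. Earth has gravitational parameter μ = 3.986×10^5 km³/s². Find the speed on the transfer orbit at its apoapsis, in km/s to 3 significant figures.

The Hohmann ellipse has a_t = (r₁ + r₂)/2 = 24655 km.
At apoapsis, r = 42500 km.
Vis-viva: v = √[μ(2/r − 1/a_t)] = √[3.986×10^5 × (2/42500 − 1/24655)] = 1.610 km/s.

v = 1.61 km/s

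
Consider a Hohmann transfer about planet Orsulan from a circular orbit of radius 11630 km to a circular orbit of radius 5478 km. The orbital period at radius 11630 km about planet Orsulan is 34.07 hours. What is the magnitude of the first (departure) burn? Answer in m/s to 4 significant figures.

From Kepler's third law T² = 4π²r³/μ at r = 11630 km, T = 34.07 hours = 34.07 × 3600 s = 1.22652×10^5 s: μ = 4π²r³/T² = 4128.09 km³/s².
Semi-major axis of the transfer orbit: a_t = (11630 + 5478)/2 = 8554 km.
On the circular orbit at r = 11630 km, v_c = √(μ/r) = 0.5958 km/s.
Transfer-orbit speed at the same r (vis-viva, a = a_t): v_t = √[μ(2/r − 1/a_t)] = 0.4768 km/s.
Δv₁ = |v_t − v_c| = |0.4768 − 0.5958| = 0.1190 km/s.

Δv₁ = 119.0 m/s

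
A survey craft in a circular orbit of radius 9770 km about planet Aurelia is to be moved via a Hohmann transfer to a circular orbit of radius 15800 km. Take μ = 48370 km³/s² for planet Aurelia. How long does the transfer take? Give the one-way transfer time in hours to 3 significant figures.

t = 5.74 hours

Transfer-ellipse semi-major axis a_t = (r₁ + r₂)/2 = (9770 + 15800)/2 = 12785 km.
By Kepler's third law the transfer-orbit period is T = 2π√(a_t³/μ), so t = T/2 = 20650 s.
Converting: 20650 s ÷ 3600 s/hour = 5.74 hours.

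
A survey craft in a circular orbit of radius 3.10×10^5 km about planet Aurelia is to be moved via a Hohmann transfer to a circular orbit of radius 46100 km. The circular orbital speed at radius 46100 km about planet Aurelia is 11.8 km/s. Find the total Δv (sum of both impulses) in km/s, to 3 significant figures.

Δv = 6.01 km/s

From the circular-orbit relation v² = μ/r at r = 46100 km: μ = v²r = (11.8)² × 46100 = 6.41896×10^6 km³/s².
Transfer-ellipse semi-major axis a_t = (r₁ + r₂)/2 = (3.100×10^5 + 46100)/2 = 1.7805×10^5 km.
At r₁ the circular-orbit speed is v₁ = √(μ/r₁) = 4.550 km/s.
Transfer-orbit speed at r₁ (vis-viva): v_a = √[μ(2/r₁ − 1/a_t)] = 2.315 km/s.
First burn Δv₁ = |v_a − v₁| = 2.235 km/s.
Circular speed at r₂: v₂ = √(μ/r₂) = 11.80 km/s.
Transfer-orbit speed at r₂: v_p = √[μ(2/r₂ − 1/a_t)] = 15.57 km/s.
Second burn Δv₂ = |v₂ − v_p| = 3.770 km/s.
Δv = Δv₁ + Δv₂ = 2.235 + 3.770 = 6.005 km/s.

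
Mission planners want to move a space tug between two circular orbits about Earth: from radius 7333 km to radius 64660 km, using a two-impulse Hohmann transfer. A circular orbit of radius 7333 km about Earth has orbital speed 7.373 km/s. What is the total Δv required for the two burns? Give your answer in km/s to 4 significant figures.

Δv = 3.871 km/s

From the circular-orbit relation v² = μ/r at r = 7333 km: μ = v²r = (7.373)² × 7333 = 3.98630×10^5 km³/s².
Transfer-ellipse semi-major axis a_t = (r₁ + r₂)/2 = (7333 + 64660)/2 = 35996.5 km.
At r₁ the circular-orbit speed is v₁ = √(μ/r₁) = 7.373 km/s.
Transfer-orbit speed at r₁ (vis-viva equation): v_p = √[μ(2/r₁ − 1/a_t)] = 9.882 km/s.
First burn Δv₁ = |v_p − v₁| = 2.509 km/s.
Circular speed at r₂: v₂ = √(μ/r₂) = 2.483 km/s.
Transfer-orbit speed at r₂: v_a = √[μ(2/r₂ − 1/a_t)] = 1.121 km/s.
Second burn Δv₂ = |v₂ − v_a| = 1.362 km/s.
Total Δv = Δv₁ + Δv₂ = 3.871 km/s.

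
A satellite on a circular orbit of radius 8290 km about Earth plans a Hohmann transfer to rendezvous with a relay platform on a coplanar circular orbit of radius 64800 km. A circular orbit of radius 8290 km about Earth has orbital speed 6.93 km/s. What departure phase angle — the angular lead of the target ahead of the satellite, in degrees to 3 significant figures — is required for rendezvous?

φ = 104°

From the circular-orbit relation v² = μ/r at r = 8290 km: μ = v²r = (6.93)² × 8290 = 3.98126×10^5 km³/s².
Transfer-ellipse semi-major axis a_t = (r₁ + r₂)/2 = (8290 + 64800)/2 = 36545 km.
The half-period of the transfer ellipse is t = π√(a_t³/μ) = 34784 s.
The target's mean motion on its circular orbit is ω₂ = √(μ/r₂³) = 3.8251×10^-5 rad/s.
Angle swept by the target during transfer: ω₂·t = 1.3305 rad = 76.23°.
Arrival is 180° from departure on the ellipse, so φ = 180° − 76.23° = 104°.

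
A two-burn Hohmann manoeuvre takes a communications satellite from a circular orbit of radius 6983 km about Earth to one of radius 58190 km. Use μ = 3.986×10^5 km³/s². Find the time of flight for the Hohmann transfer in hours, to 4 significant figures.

The Hohmann ellipse has a_t = (r₁ + r₂)/2 = 32586.5 km.
By Kepler's third law the transfer-orbit period is T = 2π√(a_t³/μ), so t = T/2 = 29270 s.
Converting: 29270 s ÷ 3600 s/hour = 8.131 hours.

t = 8.131 hours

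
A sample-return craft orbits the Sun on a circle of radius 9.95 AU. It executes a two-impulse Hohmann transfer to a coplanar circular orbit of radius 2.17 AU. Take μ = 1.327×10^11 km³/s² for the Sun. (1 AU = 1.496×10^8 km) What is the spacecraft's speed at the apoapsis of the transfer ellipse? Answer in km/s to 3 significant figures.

v = 5.65 km/s

In km: r₁ = 9.95 × 1.496×10^8 = 1.48852×10^9 km; r₂ = 2.17 × 1.496×10^8 = 3.24632×10^8 km.
Transfer-ellipse semi-major axis a_t = (r₁ + r₂)/2 = (1.48852×10^9 + 3.24632×10^8)/2 = 9.06576×10^8 km.
The apoapsis of the transfer ellipse is at r = 1.48852×10^9 km.
Applying v² = μ(2/r − 1/a_t): v = 5.650 km/s.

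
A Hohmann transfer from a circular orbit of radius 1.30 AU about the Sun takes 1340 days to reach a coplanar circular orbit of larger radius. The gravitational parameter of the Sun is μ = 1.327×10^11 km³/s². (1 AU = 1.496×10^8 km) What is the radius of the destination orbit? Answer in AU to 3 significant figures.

In km: r₁ = 1.30 × 1.496×10^8 = 1.9448×10^8 km.
Transfer time t = 1340 days = 1.15776×10^8 s, and t = π√(a_t³/μ).
So a_t = (μ t²/π²)^(1/3) = (1.327×10^11 × (1.15776×10^8)² / π²)^(1/3) = 5.6485×10^8 km.
Since a_t = (r₁ + r₂)/2, r₂ = 2a_t − r₁ = 2×5.6485×10^8 − 1.9448×10^8 = 9.3522×10^8 km.
In AU: r₂ = 9.3522×10^8 / 1.496×10^8 = 6.25 AU.

r₂ = 6.25 AU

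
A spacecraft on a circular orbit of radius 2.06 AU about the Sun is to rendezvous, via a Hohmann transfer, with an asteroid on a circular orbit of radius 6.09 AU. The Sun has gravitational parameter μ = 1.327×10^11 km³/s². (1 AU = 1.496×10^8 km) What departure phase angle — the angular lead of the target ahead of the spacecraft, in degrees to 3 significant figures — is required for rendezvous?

In km: r₁ = 2.06 × 1.496×10^8 = 3.08176×10^8 km; r₂ = 6.09 × 1.496×10^8 = 9.11064×10^8 km.
The Hohmann ellipse has a_t = (r₁ + r₂)/2 = 6.0962×10^8 km.
The half-period of the transfer ellipse is t = π√(a_t³/μ) = 1.29809×10^8 s.
The target's mean motion on its circular orbit is ω₂ = √(μ/r₂³) = 1.32468×10^-8 rad/s.
Angle swept by the target during transfer: ω₂·t = 1.71955 rad = 98.52°.
The spacecraft traverses 180° on the transfer ellipse, so the target must lead by 180° − 98.52° = 81.5°.

φ = 81.5°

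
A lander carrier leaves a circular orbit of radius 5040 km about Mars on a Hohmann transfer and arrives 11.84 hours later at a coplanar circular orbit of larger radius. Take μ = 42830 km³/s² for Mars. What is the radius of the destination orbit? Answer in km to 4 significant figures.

r₂ = 34770 km

Transfer time t = 11.84 hours = 42624 s, and t = π√(a_t³/μ).
So a_t = (μ t²/π²)^(1/3) = (42830 × (42624)² / π²)^(1/3) = 19903 km.
Since a_t = (r₁ + r₂)/2, r₂ = 2a_t − r₁ = 2×19903 − 5040 = 34766 km.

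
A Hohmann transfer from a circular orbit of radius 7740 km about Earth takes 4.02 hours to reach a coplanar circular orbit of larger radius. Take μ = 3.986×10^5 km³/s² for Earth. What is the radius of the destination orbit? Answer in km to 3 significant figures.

Transfer time t = 4.02 hours = 14472 s, and t = π√(a_t³/μ).
So a_t = (μ t²/π²)^(1/3) = (3.986×10^5 × (14472)² / π²)^(1/3) = 20375 km.
Since a_t = (r₁ + r₂)/2, r₂ = 2a_t − r₁ = 2×20375 − 7740 = 33010 km.

r₂ = 33000 km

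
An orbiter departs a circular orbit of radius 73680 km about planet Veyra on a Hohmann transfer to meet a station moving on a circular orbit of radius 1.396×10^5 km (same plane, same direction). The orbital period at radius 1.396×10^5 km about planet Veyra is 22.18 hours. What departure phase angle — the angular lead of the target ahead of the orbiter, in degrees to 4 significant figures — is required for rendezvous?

φ = 59.82°

From Kepler's third law T² = 4π²r³/μ at r = 1.396×10^5 km, T = 22.18 hours = 22.18 × 3600 s = 79848 s: μ = 4π²r³/T² = 1.68457×10^7 km³/s².
The Hohmann ellipse has a_t = (r₁ + r₂)/2 = 1.0664×10^5 km.
The half-period of the transfer ellipse is t = π√(a_t³/μ) = 26655 s.
Target angular speed ω₂ = √(μ/r₂³) = 7.8689×10^-5 rad/s.
Angle swept by the target during transfer: ω₂·t = 2.0975 rad = 120.18°.
The orbiter traverses 180° on the transfer ellipse, so the target must lead by 180° − 120.18° = 59.82°.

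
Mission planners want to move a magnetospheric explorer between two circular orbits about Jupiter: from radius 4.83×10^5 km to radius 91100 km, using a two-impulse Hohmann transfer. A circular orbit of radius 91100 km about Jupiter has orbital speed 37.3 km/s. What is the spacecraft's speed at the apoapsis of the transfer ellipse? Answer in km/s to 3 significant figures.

v = 9.13 km/s

From the circular-orbit relation v² = μ/r at r = 91100 km: μ = v²r = (37.3)² × 91100 = 1.26747×10^8 km³/s².
Transfer-ellipse semi-major axis a_t = (r₁ + r₂)/2 = (4.830×10^5 + 91100)/2 = 2.8705×10^5 km.
At apoapsis, r = 4.830×10^5 km.
Vis-viva: v = √[μ(2/r − 1/a_t)] = √[1.26747×10^8 × (2/4.830×10^5 − 1/2.8705×10^5)] = 9.126 km/s.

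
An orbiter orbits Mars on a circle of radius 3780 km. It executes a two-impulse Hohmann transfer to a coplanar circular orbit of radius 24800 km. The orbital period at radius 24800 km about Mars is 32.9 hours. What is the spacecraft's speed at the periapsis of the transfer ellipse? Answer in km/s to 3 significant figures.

From Kepler's third law T² = 4π²r³/μ at r = 24800 km, T = 32.9 hours = 32.9 × 3600 s = 1.1844×10^5 s: μ = 4π²r³/T² = 42925.8 km³/s².
Semi-major axis of the transfer orbit: a_t = (3780 + 24800)/2 = 14290 km.
The periapsis of the transfer ellipse is at r = 3780 km.
From the vis-viva equation, v = √[μ(2/r − 1/a_t)] = 4.439 km/s.

v = 4.44 km/s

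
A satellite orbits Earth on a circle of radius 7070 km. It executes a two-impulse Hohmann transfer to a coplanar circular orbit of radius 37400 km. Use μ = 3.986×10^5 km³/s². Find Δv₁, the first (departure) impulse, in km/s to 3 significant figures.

Δv₁ = 2.23 km/s

Semi-major axis of the transfer orbit: a_t = (7070 + 37400)/2 = 22235 km.
Circular speed at r = 7070 km: v_c = √(μ/r) = 7.50860 km/s.
Vis-viva on the transfer ellipse at r = 7070 km gives v_t = √[μ(2/r − 1/a_t)] = 9.73814 km/s.
Δv₁ = |v_t − v_c| = |9.73814 − 7.50860| = 2.230 km/s.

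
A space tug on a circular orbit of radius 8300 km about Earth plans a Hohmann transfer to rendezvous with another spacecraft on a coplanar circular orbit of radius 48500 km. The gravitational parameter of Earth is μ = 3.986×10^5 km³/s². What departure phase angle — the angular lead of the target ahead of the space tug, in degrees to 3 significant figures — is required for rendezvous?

The Hohmann ellipse has a_t = (r₁ + r₂)/2 = 28400 km.
The half-period of the transfer ellipse is t = π√(a_t³/μ) = 23815 s.
The target's mean motion on its circular orbit is ω₂ = √(μ/r₂³) = 5.9109×10^-5 rad/s.
Angle swept by the target during transfer: ω₂·t = 1.4077 rad = 80.66°.
Arrival is 180° from departure on the ellipse, so φ = 180° − 80.66° = 99.3°.

φ = 99.3°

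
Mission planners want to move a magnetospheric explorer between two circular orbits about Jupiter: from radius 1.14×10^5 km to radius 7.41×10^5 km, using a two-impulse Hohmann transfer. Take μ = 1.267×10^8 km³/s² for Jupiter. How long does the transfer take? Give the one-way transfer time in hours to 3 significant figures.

t = 21.7 hours

Semi-major axis of the transfer orbit: a_t = (1.140×10^5 + 7.410×10^5)/2 = 4.275×10^5 km.
Half the transfer-orbit period gives t = π√(a_t³/μ) = 78010 s.
Converting: 78010 s ÷ 3600 s/hour = 21.7 hours.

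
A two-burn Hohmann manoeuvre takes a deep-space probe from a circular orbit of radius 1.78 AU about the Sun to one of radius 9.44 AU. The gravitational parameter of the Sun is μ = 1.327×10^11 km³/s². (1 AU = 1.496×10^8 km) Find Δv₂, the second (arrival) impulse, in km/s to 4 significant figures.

Δv₂ = 4.233 km/s

In km: r₁ = 1.78 × 1.496×10^8 = 2.66288×10^8 km; r₂ = 9.44 × 1.496×10^8 = 1.412224×10^9 km.
Semi-major axis of the transfer orbit: a_t = (2.66288×10^8 + 1.412224×10^9)/2 = 8.39256×10^8 km.
Circular speed at r = 1.412224×10^9 km: v_c = √(μ/r) = 9.6936 km/s.
Vis-viva on the transfer ellipse at r = 1.412224×10^9 km gives v_t = √[μ(2/r − 1/a_t)] = 5.4602 km/s.
Δv₂ = |v_t − v_c| = |5.4602 − 9.6936| = 4.233 km/s.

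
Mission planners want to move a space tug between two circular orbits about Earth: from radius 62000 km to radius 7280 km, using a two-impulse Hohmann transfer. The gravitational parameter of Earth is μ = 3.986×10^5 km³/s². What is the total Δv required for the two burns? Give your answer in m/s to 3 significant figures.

Transfer-ellipse semi-major axis a_t = (r₁ + r₂)/2 = (62000 + 7280)/2 = 34640 km.
At r₁ the circular-orbit speed is v₁ = √(μ/r₁) = 2.5356 km/s.
Transfer-orbit speed at r₁ (vis-viva equation): v_a = √[μ(2/r₁ − 1/a_t)] = 1.1624 km/s.
First burn Δv₁ = |v_a − v₁| = 1.373 km/s.
Circular speed at r₂: v₂ = √(μ/r₂) = 7.3995 km/s.
Transfer-orbit speed at r₂: v_p = √[μ(2/r₂ − 1/a_t)] = 9.8994 km/s.
Second burn Δv₂ = |v₂ − v_p| = 2.500 km/s.
Total Δv = Δv₁ + Δv₂ = 3.873 km/s.

Δv = 3870 m/s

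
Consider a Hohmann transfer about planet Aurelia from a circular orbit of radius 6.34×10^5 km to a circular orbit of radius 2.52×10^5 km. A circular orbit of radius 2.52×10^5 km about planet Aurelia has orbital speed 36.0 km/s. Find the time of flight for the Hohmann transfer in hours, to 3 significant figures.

t = 14.2 hours

From the circular-orbit relation v² = μ/r at r = 2.52×10^5 km: μ = v²r = (36.0)² × 2.52×10^5 = 3.26592×10^8 km³/s².
Semi-major axis of the transfer orbit: a_t = (6.340×10^5 + 2.520×10^5)/2 = 4.430×10^5 km.
By Kepler's third law the transfer-orbit period is T = 2π√(a_t³/μ), so t = T/2 = 51260 s.
Converting: 51260 s ÷ 3600 s/hour = 14.2 hours.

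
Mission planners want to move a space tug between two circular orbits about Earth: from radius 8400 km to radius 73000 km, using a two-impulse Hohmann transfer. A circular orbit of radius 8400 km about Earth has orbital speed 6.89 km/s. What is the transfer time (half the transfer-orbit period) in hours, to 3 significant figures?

From the circular-orbit relation v² = μ/r at r = 8400 km: μ = v²r = (6.89)² × 8400 = 3.98766×10^5 km³/s².
The Hohmann ellipse has a_t = (r₁ + r₂)/2 = 40700 km.
By Kepler's third law the transfer-orbit period is T = 2π√(a_t³/μ), so t = T/2 = 40850 s.
Converting: 40850 s ÷ 3600 s/hour = 11.3 hours.

t = 11.3 hours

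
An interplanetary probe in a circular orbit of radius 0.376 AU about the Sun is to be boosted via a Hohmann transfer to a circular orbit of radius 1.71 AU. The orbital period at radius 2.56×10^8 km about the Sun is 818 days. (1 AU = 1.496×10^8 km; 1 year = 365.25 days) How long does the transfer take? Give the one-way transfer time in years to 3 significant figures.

t = 0.533 years

From Kepler's third law T² = 4π²r³/μ at r = 2.56×10^8 km, T = 818 days = 818 × 86400 s = 7.06752×10^7 s: μ = 4π²r³/T² = 1.32601×10^11 km³/s².
In km: r₁ = 0.376 × 1.496×10^8 = 5.62496×10^7 km; r₂ = 1.71 × 1.496×10^8 = 2.55816×10^8 km.
The Hohmann ellipse has a_t = (r₁ + r₂)/2 = 1.560328×10^8 km.
By Kepler's third law the transfer-orbit period is T = 2π√(a_t³/μ), so t = T/2 = 1.682×10^7 s.
Converting: 1.682×10^7 s ÷ 3.15576×10^7 s/year (365.25 × 86400) = 0.533 years.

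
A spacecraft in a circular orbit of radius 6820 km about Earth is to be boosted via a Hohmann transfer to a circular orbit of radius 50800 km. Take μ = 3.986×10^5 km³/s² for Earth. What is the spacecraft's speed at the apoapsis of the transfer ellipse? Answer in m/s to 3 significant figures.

v = 1360 m/s

The Hohmann ellipse has a_t = (r₁ + r₂)/2 = 28810 km.
The apoapsis of the transfer ellipse is at r = 50800 km.
Applying v² = μ(2/r − 1/a_t): v = 1.363 km/s.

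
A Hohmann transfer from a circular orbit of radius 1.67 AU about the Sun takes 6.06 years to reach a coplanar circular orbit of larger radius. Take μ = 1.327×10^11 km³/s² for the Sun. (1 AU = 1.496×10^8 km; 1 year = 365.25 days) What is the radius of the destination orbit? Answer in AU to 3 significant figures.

r₂ = 8.88 AU

In km: r₁ = 1.67 × 1.496×10^8 = 2.49832×10^8 km.
Transfer time t = 6.06 years × 365.25 × 86400 s = 1.91239056×10^8 s, and t = π√(a_t³/μ).
So a_t = (μ t²/π²)^(1/3) = (1.327×10^11 × (1.91239056×10^8)² / π²)^(1/3) = 7.8930×10^8 km.
Since a_t = (r₁ + r₂)/2, r₂ = 2a_t − r₁ = 2×7.8930×10^8 − 2.49832×10^8 = 1.328768×10^9 km.
In AU: r₂ = 1.328768×10^9 / 1.496×10^8 = 8.88 AU.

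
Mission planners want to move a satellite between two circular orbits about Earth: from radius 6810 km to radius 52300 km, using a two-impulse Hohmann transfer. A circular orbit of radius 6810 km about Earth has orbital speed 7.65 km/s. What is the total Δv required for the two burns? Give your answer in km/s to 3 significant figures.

Δv = 3.96 km/s

From the circular-orbit relation v² = μ/r at r = 6810 km: μ = v²r = (7.65)² × 6810 = 3.98538×10^5 km³/s².
Semi-major axis of the transfer orbit: a_t = (6810 + 52300)/2 = 29555 km.
Circular speed at r₁: v₁ = √(μ/r₁) = √(3.98538×10^5/6810) = 7.65000 km/s.
On the transfer ellipse at r₁, vis-viva gives v_p = √[μ(2/r₁ − 1/a_t)] = 10.1765 km/s.
First burn Δv₁ = |v_p − v₁| = 2.5265 km/s.
Circular speed at r₂: v₂ = √(μ/r₂) = 2.7605 km/s.
Transfer-orbit speed at r₂: v_a = √[μ(2/r₂ − 1/a_t)] = 1.3251 km/s.
Second burn Δv₂ = |v₂ − v_a| = 1.4354 km/s.
Total Δv = Δv₁ + Δv₂ = 3.962 km/s.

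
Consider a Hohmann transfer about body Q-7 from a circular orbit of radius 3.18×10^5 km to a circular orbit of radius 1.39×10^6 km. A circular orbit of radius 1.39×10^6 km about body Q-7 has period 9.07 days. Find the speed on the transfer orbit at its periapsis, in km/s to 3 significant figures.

From Kepler's third law T² = 4π²r³/μ at r = 1.39×10^6 km, T = 9.07 days = 9.07 × 86400 s = 7.83648×10^5 s: μ = 4π²r³/T² = 1.72648×10^8 km³/s².
Transfer-ellipse semi-major axis a_t = (r₁ + r₂)/2 = (3.180×10^5 + 1.390×10^6)/2 = 8.540×10^5 km.
The periapsis of the transfer ellipse is at r = 3.180×10^5 km.
From the vis-viva equation, v = √[μ(2/r − 1/a_t)] = 29.73 km/s.

v = 29.7 km/s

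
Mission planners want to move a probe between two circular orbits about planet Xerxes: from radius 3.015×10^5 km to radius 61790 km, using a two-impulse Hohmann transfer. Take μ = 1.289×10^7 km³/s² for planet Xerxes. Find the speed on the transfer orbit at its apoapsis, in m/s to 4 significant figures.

Transfer-ellipse semi-major axis a_t = (r₁ + r₂)/2 = (3.015×10^5 + 61790)/2 = 1.81645×10^5 km.
The apoapsis of the transfer ellipse is at r = 3.015×10^5 km.
Vis-viva: v = √[μ(2/r − 1/a_t)] = √[1.289×10^7 × (2/3.015×10^5 − 1/1.81645×10^5)] = 3.814 km/s.

v = 3814 m/s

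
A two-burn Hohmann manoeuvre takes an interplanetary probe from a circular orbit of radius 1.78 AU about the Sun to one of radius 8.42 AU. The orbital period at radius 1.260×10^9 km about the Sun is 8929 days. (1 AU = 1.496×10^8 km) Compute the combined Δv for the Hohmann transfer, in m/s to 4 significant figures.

From Kepler's third law T² = 4π²r³/μ at r = 1.260×10^9 km, T = 8929 days = 8929 × 86400 s = 7.714656×10^8 s: μ = 4π²r³/T² = 1.32690×10^11 km³/s².
In km: r₁ = 1.78 × 1.496×10^8 = 2.66288×10^8 km; r₂ = 8.42 × 1.496×10^8 = 1.259632×10^9 km.
Semi-major axis of the transfer orbit: a_t = (2.66288×10^8 + 1.259632×10^9)/2 = 7.6296×10^8 km.
At r₁ the circular-orbit speed is v₁ = √(μ/r₁) = 22.32 km/s.
On the transfer ellipse at r₁, v² = μ(2/r − 1/a) gives v_p = √[μ(2/r₁ − 1/a_t)] = 28.68 km/s.
First burn Δv₁ = |v_p − v₁| = 6.360 km/s.
At r₂, v₂ = √(μ/r₂) = 10.2635 km/s.
Transfer-orbit speed at r₂: v_a = √[μ(2/r₂ − 1/a_t)] = 6.06348 km/s.
Second burn Δv₂ = |v₂ − v_a| = 4.200 km/s.
Δv = Δv₁ + Δv₂ = 6.360 + 4.200 = 10.56 km/s.

Δv = 10560 m/s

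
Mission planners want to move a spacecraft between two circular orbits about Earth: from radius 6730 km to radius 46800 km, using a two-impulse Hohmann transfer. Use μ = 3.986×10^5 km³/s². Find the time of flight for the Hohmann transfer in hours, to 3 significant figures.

t = 6.05 hours

Semi-major axis of the transfer orbit: a_t = (6730 + 46800)/2 = 26765 km.
By Kepler's third law the transfer-orbit period is T = 2π√(a_t³/μ), so t = T/2 = 21790 s.
Converting: 21790 s ÷ 3600 s/hour = 6.05 hours.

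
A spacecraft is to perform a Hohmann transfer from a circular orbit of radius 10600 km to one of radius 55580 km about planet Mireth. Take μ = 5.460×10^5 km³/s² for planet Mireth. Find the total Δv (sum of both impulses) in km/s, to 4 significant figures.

Transfer-ellipse semi-major axis a_t = (r₁ + r₂)/2 = (10600 + 55580)/2 = 33090 km.
At r₁ the circular-orbit speed is v₁ = √(μ/r₁) = 7.177 km/s.
Transfer-orbit speed at r₁ (v² = μ(2/r − 1/a)): v_p = √[μ(2/r₁ − 1/a_t)] = 9.302 km/s.
First burn Δv₁ = |v_p − v₁| = 2.125 km/s.
At r₂, v₂ = √(μ/r₂) = 3.134 km/s.
Transfer-orbit speed at r₂: v_a = √[μ(2/r₂ − 1/a_t)] = 1.774 km/s.
Second burn Δv₂ = |v₂ − v_a| = 1.360 km/s.
Δv = Δv₁ + Δv₂ = 2.125 + 1.360 = 3.485 km/s.

Δv = 3.485 km/s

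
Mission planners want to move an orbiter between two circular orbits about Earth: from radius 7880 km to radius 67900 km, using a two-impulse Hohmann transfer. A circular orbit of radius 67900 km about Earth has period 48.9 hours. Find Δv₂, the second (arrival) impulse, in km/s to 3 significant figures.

Δv₂ = 1.32 km/s

From Kepler's third law T² = 4π²r³/μ at r = 67900 km, T = 48.9 hours = 48.9 × 3600 s = 1.7604×10^5 s: μ = 4π²r³/T² = 3.98792×10^5 km³/s².
Transfer-ellipse semi-major axis a_t = (r₁ + r₂)/2 = (7880 + 67900)/2 = 37890 km.
Circular speed at r = 67900 km: v_c = √(μ/r) = 2.423 km/s.
Transfer-orbit speed at the same r (vis-viva, a = a_t): v_t = √[μ(2/r − 1/a_t)] = 1.105 km/s.
Δv₂ = |v_t − v_c| = |1.105 − 2.423| = 1.318 km/s.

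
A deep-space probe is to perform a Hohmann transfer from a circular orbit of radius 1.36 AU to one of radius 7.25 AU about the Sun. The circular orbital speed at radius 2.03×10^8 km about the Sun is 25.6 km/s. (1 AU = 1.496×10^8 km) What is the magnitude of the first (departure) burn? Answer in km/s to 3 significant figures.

From the circular-orbit relation v² = μ/r at r = 2.03×10^8 km: μ = v²r = (25.6)² × 2.03×10^8 = 1.33038×10^11 km³/s².
In km: r₁ = 1.36 × 1.496×10^8 = 2.03456×10^8 km; r₂ = 7.25 × 1.496×10^8 = 1.0846×10^9 km.
The Hohmann ellipse has a_t = (r₁ + r₂)/2 = 6.44028×10^8 km.
On the circular orbit at r = 2.03456×10^8 km, v_c = √(μ/r) = 25.571 km/s.
Transfer-orbit speed at the same r (vis-viva, a = a_t): v_t = √[μ(2/r − 1/a_t)] = 33.184 km/s.
Δv₁ = |v_t − v_c| = |33.184 − 25.571| = 7.613 km/s.

Δv₁ = 7.61 km/s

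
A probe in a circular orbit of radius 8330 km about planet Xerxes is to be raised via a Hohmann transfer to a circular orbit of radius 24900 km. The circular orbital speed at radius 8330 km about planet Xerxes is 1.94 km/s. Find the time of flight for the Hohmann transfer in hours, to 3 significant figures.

From the circular-orbit relation v² = μ/r at r = 8330 km: μ = v²r = (1.94)² × 8330 = 31350.8 km³/s².
Transfer-ellipse semi-major axis a_t = (r₁ + r₂)/2 = (8330 + 24900)/2 = 16615 km.
By Kepler's third law the transfer-orbit period is T = 2π√(a_t³/μ), so t = T/2 = 38000 s.
Converting: 38000 s ÷ 3600 s/hour = 10.6 hours.

t = 10.6 hours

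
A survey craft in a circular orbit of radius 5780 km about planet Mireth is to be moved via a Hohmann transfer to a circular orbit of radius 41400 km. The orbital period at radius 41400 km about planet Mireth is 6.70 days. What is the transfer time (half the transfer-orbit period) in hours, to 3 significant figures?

From Kepler's third law T² = 4π²r³/μ at r = 41400 km, T = 6.70 days = 6.70 × 86400 s = 5.7888×10^5 s: μ = 4π²r³/T² = 8359.56 km³/s².
The Hohmann ellipse has a_t = (r₁ + r₂)/2 = 23590 km.
Half the transfer-orbit period gives t = π√(a_t³/μ) = 1.245×10^5 s.
Converting: 1.245×10^5 s ÷ 3600 s/hour = 34.6 hours.

t = 34.6 hours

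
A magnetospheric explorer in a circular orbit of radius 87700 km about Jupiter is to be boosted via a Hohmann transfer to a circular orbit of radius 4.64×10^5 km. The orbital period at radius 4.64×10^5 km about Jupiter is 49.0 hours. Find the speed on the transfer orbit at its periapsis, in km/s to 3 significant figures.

From Kepler's third law T² = 4π²r³/μ at r = 4.64×10^5 km, T = 49.0 hours = 49.0 × 3600 s = 1.764×10^5 s: μ = 4π²r³/T² = 1.26741×10^8 km³/s².
The Hohmann ellipse has a_t = (r₁ + r₂)/2 = 2.7585×10^5 km.
At periapsis, r = 87700 km.
From the vis-viva equation, v = √[μ(2/r − 1/a_t)] = 49.30 km/s.

v = 49.3 km/s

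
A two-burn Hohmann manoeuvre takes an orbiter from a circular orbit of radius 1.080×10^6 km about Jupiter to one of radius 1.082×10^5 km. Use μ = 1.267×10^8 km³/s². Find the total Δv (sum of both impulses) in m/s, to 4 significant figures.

Δv = 18130 m/s

The Hohmann ellipse has a_t = (r₁ + r₂)/2 = 5.941×10^5 km.
At r₁ the circular-orbit speed is v₁ = √(μ/r₁) = 10.831 km/s.
Transfer-orbit speed at r₁ (vis-viva): v_a = √[μ(2/r₁ − 1/a_t)] = 4.6223 km/s.
First burn Δv₁ = |v_a − v₁| = 6.209 km/s.
At r₂, v₂ = √(μ/r₂) = 34.22 km/s.
Transfer-orbit speed at r₂: v_p = √[μ(2/r₂ − 1/a_t)] = 46.14 km/s.
Second burn Δv₂ = |v₂ − v_p| = 11.92 km/s.
Δv = Δv₁ + Δv₂ = 6.209 + 11.92 = 18.13 km/s.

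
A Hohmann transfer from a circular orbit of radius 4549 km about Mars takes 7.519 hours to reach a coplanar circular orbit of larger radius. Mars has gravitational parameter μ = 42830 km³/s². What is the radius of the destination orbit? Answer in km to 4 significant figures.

r₂ = 24860 km

Transfer time t = 7.519 hours = 27068.4 s, and t = π√(a_t³/μ).
So a_t = (μ t²/π²)^(1/3) = (42830 × (27068.4)² / π²)^(1/3) = 14705 km.
Since a_t = (r₁ + r₂)/2, r₂ = 2a_t − r₁ = 2×14705 − 4549 = 24861 km.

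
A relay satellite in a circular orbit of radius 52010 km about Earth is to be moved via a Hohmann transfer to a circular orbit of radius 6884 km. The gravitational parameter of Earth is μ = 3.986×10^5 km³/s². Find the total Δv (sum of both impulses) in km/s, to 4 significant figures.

Δv = 3.933 km/s

The Hohmann ellipse has a_t = (r₁ + r₂)/2 = 29447 km.
At r₁ the circular-orbit speed is v₁ = √(μ/r₁) = 2.7684 km/s.
On the transfer ellipse at r₁, vis-viva equation gives v_a = √[μ(2/r₁ − 1/a_t)] = 1.3385 km/s.
First burn Δv₁ = |v_a − v₁| = 1.430 km/s.
At r₂, v₂ = √(μ/r₂) = 7.60936 km/s.
Transfer-orbit speed at r₂: v_p = √[μ(2/r₂ − 1/a_t)] = 10.1128 km/s.
Second burn Δv₂ = |v₂ − v_p| = 2.503 km/s.
Δv = Δv₁ + Δv₂ = 1.430 + 2.503 = 3.933 km/s.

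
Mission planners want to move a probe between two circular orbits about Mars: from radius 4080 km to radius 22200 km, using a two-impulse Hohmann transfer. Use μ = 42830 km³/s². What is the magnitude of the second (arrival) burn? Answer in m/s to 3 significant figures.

Semi-major axis of the transfer orbit: a_t = (4080 + 22200)/2 = 13140 km.
On the circular orbit at r = 22200 km, v_c = √(μ/r) = 1.389 km/s.
Vis-viva on the transfer ellipse at r = 22200 km gives v_t = √[μ(2/r − 1/a_t)] = 0.7740 km/s.
Δv₂ = |v_t − v_c| = |0.7740 − 1.389| = 0.6150 km/s.

Δv₂ = 615 m/s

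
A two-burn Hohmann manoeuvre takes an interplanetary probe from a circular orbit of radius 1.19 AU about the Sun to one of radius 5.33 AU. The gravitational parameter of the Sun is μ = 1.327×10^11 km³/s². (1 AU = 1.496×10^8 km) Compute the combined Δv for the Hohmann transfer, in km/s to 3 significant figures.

Δv = 12.7 km/s

In km: r₁ = 1.19 × 1.496×10^8 = 1.78024×10^8 km; r₂ = 5.33 × 1.496×10^8 = 7.97368×10^8 km.
Transfer-ellipse semi-major axis a_t = (r₁ + r₂)/2 = (1.78024×10^8 + 7.97368×10^8)/2 = 4.87696×10^8 km.
At r₁ the circular-orbit speed is v₁ = √(μ/r₁) = 27.302 km/s.
Transfer-orbit speed at r₁ (vis-viva): v_p = √[μ(2/r₁ − 1/a_t)] = 34.910 km/s.
First burn Δv₁ = |v_p − v₁| = 7.608 km/s.
At r₂, v₂ = √(μ/r₂) = 12.90 km/s.
Transfer-orbit speed at r₂: v_a = √[μ(2/r₂ − 1/a_t)] = 7.794 km/s.
Second burn Δv₂ = |v₂ − v_a| = 5.106 km/s.
Total Δv = Δv₁ + Δv₂ = 12.71 km/s.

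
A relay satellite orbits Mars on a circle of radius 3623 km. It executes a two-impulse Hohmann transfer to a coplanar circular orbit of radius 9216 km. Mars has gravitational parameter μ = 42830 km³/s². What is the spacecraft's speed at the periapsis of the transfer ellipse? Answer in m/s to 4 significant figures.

v = 4120 m/s

Transfer-ellipse semi-major axis a_t = (r₁ + r₂)/2 = (3623 + 9216)/2 = 6419.5 km.
The periapsis of the transfer ellipse is at r = 3623 km.
Applying v² = μ(2/r − 1/a_t): v = 4.120 km/s.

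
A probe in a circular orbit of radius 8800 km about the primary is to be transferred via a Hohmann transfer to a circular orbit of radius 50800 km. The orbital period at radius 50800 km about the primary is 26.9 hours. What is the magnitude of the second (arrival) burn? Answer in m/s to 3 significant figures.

Δv₂ = 1500 m/s

From Kepler's third law T² = 4π²r³/μ at r = 50800 km, T = 26.9 hours = 26.9 × 3600 s = 96840 s: μ = 4π²r³/T² = 5.51876×10^5 km³/s².
The Hohmann ellipse has a_t = (r₁ + r₂)/2 = 29800 km.
Circular speed at r = 50800 km: v_c = √(μ/r) = 3.296 km/s.
Vis-viva on the transfer ellipse at r = 50800 km gives v_t = √[μ(2/r − 1/a_t)] = 1.791 km/s.
Δv₂ = |v_t − v_c| = |1.791 − 3.296| = 1.505 km/s.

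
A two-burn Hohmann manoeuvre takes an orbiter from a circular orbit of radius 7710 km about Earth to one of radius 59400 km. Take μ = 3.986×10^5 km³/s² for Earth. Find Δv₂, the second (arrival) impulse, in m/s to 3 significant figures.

Δv₂ = 1350 m/s

Semi-major axis of the transfer orbit: a_t = (7710 + 59400)/2 = 33555 km.
Circular speed at r = 59400 km: v_c = √(μ/r) = 2.5905 km/s.
Vis-viva on the transfer ellipse at r = 59400 km gives v_t = √[μ(2/r − 1/a_t)] = 1.2417 km/s.
Δv₂ = |v_t − v_c| = |1.2417 − 2.5905| = 1.349 km/s.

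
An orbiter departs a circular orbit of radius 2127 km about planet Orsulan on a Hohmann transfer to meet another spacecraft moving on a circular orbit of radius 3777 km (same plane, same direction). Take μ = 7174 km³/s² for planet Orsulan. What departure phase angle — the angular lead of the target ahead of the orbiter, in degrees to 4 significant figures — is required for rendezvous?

φ = 55.63°

The Hohmann ellipse has a_t = (r₁ + r₂)/2 = 2952 km.
The half-period of the transfer ellipse is t = π√(a_t³/μ) = 5949.0 s.
Target angular speed ω₂ = √(μ/r₂³) = 3.6489×10^-4 rad/s.
Angle swept by the target during transfer: ω₂·t = 2.1707 rad = 124.37°.
Arrival is 180° from departure on the ellipse, so φ = 180° − 124.37° = 55.63°.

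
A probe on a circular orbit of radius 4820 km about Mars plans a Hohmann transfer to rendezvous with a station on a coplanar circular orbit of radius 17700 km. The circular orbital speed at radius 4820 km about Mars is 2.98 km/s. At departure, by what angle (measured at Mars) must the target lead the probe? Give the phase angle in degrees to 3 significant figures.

φ = 88.7°

From the circular-orbit relation v² = μ/r at r = 4820 km: μ = v²r = (2.98)² × 4820 = 42803.5 km³/s².
Semi-major axis of the transfer orbit: a_t = (4820 + 17700)/2 = 11260 km.
The half-period of the transfer ellipse is t = π√(a_t³/μ) = 18140 s.
Target angular speed ω₂ = √(μ/r₂³) = 8.786×10^-5 rad/s.
Angle swept by the target during transfer: ω₂·t = 1.594 rad = 91.33°.
The probe traverses 180° on the transfer ellipse, so the target must lead by 180° − 91.33° = 88.7°.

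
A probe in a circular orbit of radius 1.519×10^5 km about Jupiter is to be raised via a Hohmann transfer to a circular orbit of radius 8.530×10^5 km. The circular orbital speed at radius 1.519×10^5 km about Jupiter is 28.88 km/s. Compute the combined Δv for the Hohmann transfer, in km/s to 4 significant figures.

From the circular-orbit relation v² = μ/r at r = 1.519×10^5 km: μ = v²r = (28.88)² × 1.519×10^5 = 1.26693×10^8 km³/s².
Transfer-ellipse semi-major axis a_t = (r₁ + r₂)/2 = (1.519×10^5 + 8.530×10^5)/2 = 5.0245×10^5 km.
At r₁ the circular-orbit speed is v₁ = √(μ/r₁) = 28.8800 km/s.
Transfer-orbit speed at r₁ (vis-viva equation): v_p = √[μ(2/r₁ − 1/a_t)] = 37.6292 km/s.
First burn Δv₁ = |v_p − v₁| = 8.7492 km/s.
At r₂, v₂ = √(μ/r₂) = 12.1871 km/s.
Transfer-orbit speed at r₂: v_a = √[μ(2/r₂ − 1/a_t)] = 6.70091 km/s.
Second burn Δv₂ = |v₂ − v_a| = 5.4862 km/s.
Δv = Δv₁ + Δv₂ = 8.7492 + 5.4862 = 14.24 km/s.

Δv = 14.24 km/s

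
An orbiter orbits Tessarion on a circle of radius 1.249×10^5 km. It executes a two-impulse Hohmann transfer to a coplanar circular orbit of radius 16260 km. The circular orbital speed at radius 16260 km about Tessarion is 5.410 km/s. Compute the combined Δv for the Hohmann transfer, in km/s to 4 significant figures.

From the circular-orbit relation v² = μ/r at r = 16260 km: μ = v²r = (5.410)² × 16260 = 4.75899×10^5 km³/s².
Transfer-ellipse semi-major axis a_t = (r₁ + r₂)/2 = (1.249×10^5 + 16260)/2 = 70580 km.
At r₁ the circular-orbit speed is v₁ = √(μ/r₁) = 1.952 km/s.
On the transfer ellipse at r₁, v² = μ(2/r − 1/a) gives v_a = √[μ(2/r₁ − 1/a_t)] = 0.9369 km/s.
First burn Δv₁ = |v_a − v₁| = 1.015 km/s.
At r₂, v₂ = √(μ/r₂) = 5.410 km/s.
Transfer-orbit speed at r₂: v_p = √[μ(2/r₂ − 1/a_t)] = 7.197 km/s.
Second burn Δv₂ = |v₂ − v_p| = 1.787 km/s.
Δv = Δv₁ + Δv₂ = 1.015 + 1.787 = 2.802 km/s.

Δv = 2.802 km/s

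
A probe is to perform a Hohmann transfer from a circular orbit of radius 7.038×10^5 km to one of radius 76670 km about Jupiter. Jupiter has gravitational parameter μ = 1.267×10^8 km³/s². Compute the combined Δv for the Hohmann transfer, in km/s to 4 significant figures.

Transfer-ellipse semi-major axis a_t = (r₁ + r₂)/2 = (7.038×10^5 + 76670)/2 = 3.90235×10^5 km.
At r₁ the circular-orbit speed is v₁ = √(μ/r₁) = 13.417 km/s.
On the transfer ellipse at r₁, vis-viva gives v_a = √[μ(2/r₁ − 1/a_t)] = 5.9472 km/s.
First burn Δv₁ = |v_a − v₁| = 7.470 km/s.
Circular speed at r₂: v₂ = √(μ/r₂) = 40.65 km/s.
Transfer-orbit speed at r₂: v_p = √[μ(2/r₂ − 1/a_t)] = 54.59 km/s.
Second burn Δv₂ = |v₂ − v_p| = 13.94 km/s.
Total Δv = Δv₁ + Δv₂ = 21.41 km/s.

Δv = 21.41 km/s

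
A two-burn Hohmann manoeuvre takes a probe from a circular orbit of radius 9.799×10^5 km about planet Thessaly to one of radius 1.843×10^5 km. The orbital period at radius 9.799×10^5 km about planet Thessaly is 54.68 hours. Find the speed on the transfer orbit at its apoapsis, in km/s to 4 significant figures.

From Kepler's third law T² = 4π²r³/μ at r = 9.799×10^5 km, T = 54.68 hours = 54.68 × 3600 s = 1.96848×10^5 s: μ = 4π²r³/T² = 9.58612×10^8 km³/s².
Semi-major axis of the transfer orbit: a_t = (9.799×10^5 + 1.843×10^5)/2 = 5.821×10^5 km.
At apoapsis, r = 9.799×10^5 km.
Applying v² = μ(2/r − 1/a_t): v = 17.60 km/s.

v = 17.60 km/s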